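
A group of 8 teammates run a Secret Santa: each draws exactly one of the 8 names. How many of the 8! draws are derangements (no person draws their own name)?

14833

The number of derangements of 8 is !8 = Σ_{k=0}^{8} (-1)^k·8!/k!
= 8! - 8!/1! + 8!/2! - 8!/3! + 8!/4! - 8!/5! + 8!/6! - 8!/7! + 8!/8!
= 40320 - 40320 + 20160 - 6720 + 1680 - 336 + 56 - 8 + 1
= 14833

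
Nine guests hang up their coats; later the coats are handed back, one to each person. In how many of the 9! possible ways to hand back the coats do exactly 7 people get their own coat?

Choose which 7 of the 9 are fixed: C(9,7) = 36.
The remaining 2 must be deranged: !2 = 1.
Total: 36 × 1 = 36.

36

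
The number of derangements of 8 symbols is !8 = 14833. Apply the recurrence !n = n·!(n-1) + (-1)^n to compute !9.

!9 = 9·14833 - 1 = 133496.

133496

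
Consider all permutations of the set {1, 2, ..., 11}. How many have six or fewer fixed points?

# with exactly i fixed is C(11,i)·!(11-i); sum over i=0..6:
  i=0: C(11,0)·!11 = 1·14684570 = 14684570
  i=1: C(11,1)·!10 = 11·1334961 = 14684571
  i=2: C(11,2)·!9 = 55·133496 = 7342280
  i=3: C(11,3)·!8 = 165·14833 = 2447445
  i=4: C(11,4)·!7 = 330·1854 = 611820
  i=5: C(11,5)·!6 = 462·265 = 122430
  i=6: C(11,6)·!5 = 462·44 = 20328
Total = 39913444.

39913444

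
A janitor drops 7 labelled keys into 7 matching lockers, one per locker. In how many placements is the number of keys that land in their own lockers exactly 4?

70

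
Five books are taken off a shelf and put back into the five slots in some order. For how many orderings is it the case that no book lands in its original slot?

44

The number of derangements of 5 is !5 = Σ_{k=0}^{5} (-1)^k·5!/k!
= 5! - 5!/1! + 5!/2! - 5!/3! + 5!/4! - 5!/5!
= 120 - 120 + 60 - 20 + 5 - 1
= 44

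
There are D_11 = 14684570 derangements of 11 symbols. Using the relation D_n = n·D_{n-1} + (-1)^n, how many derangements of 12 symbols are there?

176214841

D_12 = 12·14684570 + 1 = 176214841.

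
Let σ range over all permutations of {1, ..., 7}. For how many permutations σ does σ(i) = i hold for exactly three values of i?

Pick the 3 fixed positions: C(7,3) = 35 ways.
The other 4 form a derangement: !4 = 9.
Total: 35 × 9 = 315.

315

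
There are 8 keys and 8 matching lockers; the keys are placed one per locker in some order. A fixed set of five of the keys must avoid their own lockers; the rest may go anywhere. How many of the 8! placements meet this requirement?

Let A_j be the event that the j-th constrained one is fixed. By inclusion-exclusion over the 5 events:
Σ_{j=0}^{5} (-1)^j C(5,j)(8-j)!
= C(5,0)·8! - C(5,1)·7! + C(5,2)·6! - C(5,3)·5! + C(5,4)·4! - C(5,5)·3!
= 40320 - 25200 + 7200 - 1200 + 120 - 6
= 21234

21234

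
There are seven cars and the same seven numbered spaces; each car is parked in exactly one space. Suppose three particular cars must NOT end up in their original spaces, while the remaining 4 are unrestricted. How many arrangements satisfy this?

3216

Inclusion-exclusion on the 3 forbidden self-matches:
Σ_{j=0}^{3} (-1)^j C(3,j)(7-j)!
= C(3,0)·7! - C(3,1)·6! + C(3,2)·5! - C(3,3)·4!
= 5040 - 2160 + 360 - 24
= 3216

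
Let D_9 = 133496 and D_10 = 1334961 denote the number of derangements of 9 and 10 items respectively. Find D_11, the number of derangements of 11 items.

D_11 = (11-1)·(D_10 + D_9) = 10·(1334961 + 133496) = 10·1468457 = 14684570.

14684570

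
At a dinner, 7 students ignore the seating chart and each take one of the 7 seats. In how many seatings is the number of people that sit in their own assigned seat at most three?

Sum C(7,i)·!(7-i) for i = 0..3:
  i=0: C(7,0)·!7 = 1·1854 = 1854
  i=1: C(7,1)·!6 = 7·265 = 1855
  i=2: C(7,2)·!5 = 21·44 = 924
  i=3: C(7,3)·!4 = 35·9 = 315
Total = 4948.

4948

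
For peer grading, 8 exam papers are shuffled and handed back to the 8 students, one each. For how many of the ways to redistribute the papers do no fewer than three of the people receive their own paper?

3235

Sum C(8,i)·!(8-i) for i = 3..8:
  i=3: C(8,3)·!5 = 56·44 = 2464
  i=4: C(8,4)·!4 = 70·9 = 630
  i=5: C(8,5)·!3 = 56·2 = 112
  i=6: C(8,6)·!2 = 28·1 = 28
  i=7: C(8,7)·!1 = 8·0 = 0
  i=8: C(8,8)·!0 = 1·1 = 1
Total = 3235.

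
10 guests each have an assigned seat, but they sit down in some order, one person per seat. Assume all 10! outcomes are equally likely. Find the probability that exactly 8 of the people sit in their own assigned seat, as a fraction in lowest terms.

Favorable outcomes: C(10,8)·!2 = 45·1 = 45.
Total outcomes: 10! = 3628800.
Probability = 45/3628800 = 1/80640.

1/80640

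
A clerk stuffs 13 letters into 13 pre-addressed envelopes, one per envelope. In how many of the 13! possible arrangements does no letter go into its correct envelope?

!13 = 13! · Σ_{k=0}^{13} (-1)^k/k!
= 13! - 13!/1! + 13!/2! - 13!/3! + 13!/4! - 13!/5! + 13!/6! - 13!/7! + 13!/8! - 13!/9! + 13!/10! - 13!/11! + 13!/12! - 13!/13!
= 6227020800 - 6227020800 + 3113510400 - 1037836800 + 259459200 - 51891840 + 8648640 - 1235520 + 154440 - 17160 + 1716 - 156 + 13 - 1
= 2290792932

2290792932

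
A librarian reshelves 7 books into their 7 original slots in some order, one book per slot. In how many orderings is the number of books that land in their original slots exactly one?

Pick the single fixed position: C(7,1) = 7 ways.
The other 6 form a derangement: !6 = 265.
Total: 7 × 265 = 1855.

1855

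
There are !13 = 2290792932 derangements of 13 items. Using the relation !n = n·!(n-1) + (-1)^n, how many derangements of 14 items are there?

!14 = 14·2290792932 + 1 = 32071101049.

32071101049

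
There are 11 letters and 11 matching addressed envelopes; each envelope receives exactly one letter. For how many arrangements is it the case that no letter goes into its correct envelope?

14684570

By inclusion-exclusion, !11 = Σ (-1)^k · 11!/k! for k=0..11
= 11! - 11!/1! + 11!/2! - 11!/3! + 11!/4! - 11!/5! + 11!/6! - 11!/7! + 11!/8! - 11!/9! + 11!/10! - 11!/11!
= 39916800 - 39916800 + 19958400 - 6652800 + 1663200 - 332640 + 55440 - 7920 + 990 - 110 + 11 - 1
= 14684570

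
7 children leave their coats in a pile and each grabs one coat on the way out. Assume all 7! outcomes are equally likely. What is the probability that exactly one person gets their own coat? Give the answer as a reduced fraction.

53/144

Favorable outcomes: C(7,1)·!6 = 7·265 = 1855.
Total outcomes: 7! = 5040.
Probability = 1855/5040 = 53/144.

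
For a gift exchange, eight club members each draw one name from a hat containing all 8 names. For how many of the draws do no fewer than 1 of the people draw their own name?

# with exactly i fixed is C(8,i)·!(8-i); sum over i=1..8:
  i=1: C(8,1)·!7 = 8·1854 = 14832
  i=2: C(8,2)·!6 = 28·265 = 7420
  i=3: C(8,3)·!5 = 56·44 = 2464
  i=4: C(8,4)·!4 = 70·9 = 630
  i=5: C(8,5)·!3 = 56·2 = 112
  i=6: C(8,6)·!2 = 28·1 = 28
  i=7: C(8,7)·!1 = 8·0 = 0
  i=8: C(8,8)·!0 = 1·1 = 1
Total = 25487.

25487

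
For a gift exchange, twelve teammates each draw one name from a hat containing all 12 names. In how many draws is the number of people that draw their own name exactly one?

Choose which one of the 12 is fixed: C(12,1) = 12.
The other 11 form a derangement: !11 = 14684570.
Total: 12 × 14684570 = 176214840.

176214840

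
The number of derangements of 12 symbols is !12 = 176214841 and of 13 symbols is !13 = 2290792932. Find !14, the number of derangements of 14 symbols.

!14 = (14-1)·(!13 + !12) = 13·(2290792932 + 176214841) = 13·2467007773 = 32071101049.

32071101049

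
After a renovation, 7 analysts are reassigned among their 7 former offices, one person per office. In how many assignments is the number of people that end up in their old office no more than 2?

Sum C(7,i)·!(7-i) for i = 0..2:
  i=0: C(7,0)·!7 = 1·1854 = 1854
  i=1: C(7,1)·!6 = 7·265 = 1855
  i=2: C(7,2)·!5 = 21·44 = 924
Total = 4633.

4633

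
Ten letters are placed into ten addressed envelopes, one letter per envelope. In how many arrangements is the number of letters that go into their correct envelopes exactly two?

667485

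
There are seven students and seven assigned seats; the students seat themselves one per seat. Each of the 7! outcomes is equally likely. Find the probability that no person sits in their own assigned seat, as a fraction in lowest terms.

Favorable outcomes: !7 = 1854.
Total outcomes: 7! = 5040.
Probability = 1854/5040 = 103/280.

103/280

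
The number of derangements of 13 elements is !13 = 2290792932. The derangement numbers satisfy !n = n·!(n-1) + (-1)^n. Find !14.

!14 = 14·2290792932 + 1 = 32071101049.

32071101049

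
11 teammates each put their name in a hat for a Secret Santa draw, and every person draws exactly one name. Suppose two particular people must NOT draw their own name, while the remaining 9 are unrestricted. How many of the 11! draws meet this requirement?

33022080

Inclusion-exclusion on the 2 forbidden self-matches:
Σ_{j=0}^{2} (-1)^j C(2,j)(11-j)!
= C(2,0)·11! - C(2,1)·10! + C(2,2)·9!
= 39916800 - 7257600 + 362880
= 33022080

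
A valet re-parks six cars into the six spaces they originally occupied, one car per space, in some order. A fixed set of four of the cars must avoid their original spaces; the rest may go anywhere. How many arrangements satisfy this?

Let A_j be the event that the j-th constrained one is fixed. By inclusion-exclusion over the 4 events:
Σ_{j=0}^{4} (-1)^j C(4,j)(6-j)!
= C(4,0)·6! - C(4,1)·5! + C(4,2)·4! - C(4,3)·3! + C(4,4)·2!
= 720 - 480 + 144 - 24 + 2
= 362

362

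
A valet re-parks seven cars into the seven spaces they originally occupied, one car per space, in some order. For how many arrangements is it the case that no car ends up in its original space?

1854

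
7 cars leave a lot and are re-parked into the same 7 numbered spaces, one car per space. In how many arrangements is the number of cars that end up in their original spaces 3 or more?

407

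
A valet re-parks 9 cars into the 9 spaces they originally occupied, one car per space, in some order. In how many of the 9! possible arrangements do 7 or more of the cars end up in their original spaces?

# with exactly i fixed is C(9,i)·!(9-i); sum over i=7..9:
  i=7: C(9,7)·!2 = 36·1 = 36
  i=8: C(9,8)·!1 = 9·0 = 0
  i=9: C(9,9)·!0 = 1·1 = 1
Total = 37.

37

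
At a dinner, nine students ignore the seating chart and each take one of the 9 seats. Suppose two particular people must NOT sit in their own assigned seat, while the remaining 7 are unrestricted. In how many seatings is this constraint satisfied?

287280

Let A_j be the event that the j-th constrained one is fixed. By inclusion-exclusion over the 2 events:
Σ_{j=0}^{2} (-1)^j C(2,j)(9-j)!
= C(2,0)·9! - C(2,1)·8! + C(2,2)·7!
= 362880 - 80640 + 5040
= 287280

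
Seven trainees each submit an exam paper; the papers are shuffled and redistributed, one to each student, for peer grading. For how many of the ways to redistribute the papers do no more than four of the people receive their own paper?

5018

# with exactly i fixed is C(7,i)·!(7-i); sum over i=0..4:
  i=0: C(7,0)·!7 = 1·1854 = 1854
  i=1: C(7,1)·!6 = 7·265 = 1855
  i=2: C(7,2)·!5 = 21·44 = 924
  i=3: C(7,3)·!4 = 35·9 = 315
  i=4: C(7,4)·!3 = 35·2 = 70
Total = 5018.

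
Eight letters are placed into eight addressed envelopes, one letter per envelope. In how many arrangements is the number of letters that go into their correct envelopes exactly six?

28

Pick the 6 fixed positions: C(8,6) = 28 ways.
The other 2 form a derangement: !2 = 1.
Total: 28 × 1 = 28.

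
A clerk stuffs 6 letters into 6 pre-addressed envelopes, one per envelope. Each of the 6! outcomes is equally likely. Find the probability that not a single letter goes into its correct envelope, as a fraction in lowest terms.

53/144

Favorable outcomes: !6 = 265.
Total outcomes: 6! = 720.
Probability = 265/720 = 53/144.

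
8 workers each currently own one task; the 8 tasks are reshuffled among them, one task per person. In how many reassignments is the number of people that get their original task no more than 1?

Sum C(8,i)·!(8-i) for i = 0..1:
  i=0: C(8,0)·!8 = 1·14833 = 14833
  i=1: C(8,1)·!7 = 8·1854 = 14832
Total = 29665.

29665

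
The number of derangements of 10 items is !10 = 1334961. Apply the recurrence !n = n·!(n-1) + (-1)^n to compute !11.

14684570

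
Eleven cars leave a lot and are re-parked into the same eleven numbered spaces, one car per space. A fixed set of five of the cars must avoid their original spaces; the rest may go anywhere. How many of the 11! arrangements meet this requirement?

Let A_j be the event that the j-th constrained one is fixed. By inclusion-exclusion over the 5 events:
Σ_{j=0}^{5} (-1)^j C(5,j)(11-j)!
= C(5,0)·11! - C(5,1)·10! + C(5,2)·9! - C(5,3)·8! + C(5,4)·7! - C(5,5)·6!
= 39916800 - 18144000 + 3628800 - 403200 + 25200 - 720
= 25022880

25022880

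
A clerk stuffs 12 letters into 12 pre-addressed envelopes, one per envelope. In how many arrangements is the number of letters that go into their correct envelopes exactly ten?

66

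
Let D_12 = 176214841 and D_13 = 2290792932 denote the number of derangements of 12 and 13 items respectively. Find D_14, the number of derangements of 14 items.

32071101049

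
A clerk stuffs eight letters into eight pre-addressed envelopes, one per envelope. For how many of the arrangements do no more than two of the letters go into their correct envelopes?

Sum C(8,i)·!(8-i) for i = 0..2:
  i=0: C(8,0)·!8 = 1·14833 = 14833
  i=1: C(8,1)·!7 = 8·1854 = 14832
  i=2: C(8,2)·!6 = 28·265 = 7420
Total = 37085.

37085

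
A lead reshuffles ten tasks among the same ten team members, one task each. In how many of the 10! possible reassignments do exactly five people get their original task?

11088

Choose which 5 of the 10 are fixed: C(10,5) = 252.
The other 5 form a derangement: !5 = 44.
Total: 252 × 44 = 11088.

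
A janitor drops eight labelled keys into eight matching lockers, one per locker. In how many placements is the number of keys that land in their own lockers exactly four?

630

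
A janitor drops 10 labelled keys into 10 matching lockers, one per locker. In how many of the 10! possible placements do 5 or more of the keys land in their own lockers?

13264

# with exactly i fixed is C(10,i)·!(10-i); sum over i=5..10:
  i=5: C(10,5)·!5 = 252·44 = 11088
  i=6: C(10,6)·!4 = 210·9 = 1890
  i=7: C(10,7)·!3 = 120·2 = 240
  i=8: C(10,8)·!2 = 45·1 = 45
  i=9: C(10,9)·!1 = 10·0 = 0
  i=10: C(10,10)·!0 = 1·1 = 1
Total = 13264.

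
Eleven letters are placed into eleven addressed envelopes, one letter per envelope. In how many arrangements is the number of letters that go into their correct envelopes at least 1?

# with exactly i fixed is C(11,i)·!(11-i); sum over i=1..11:
  i=1: C(11,1)·!10 = 11·1334961 = 14684571
  i=2: C(11,2)·!9 = 55·133496 = 7342280
  i=3: C(11,3)·!8 = 165·14833 = 2447445
  i=4: C(11,4)·!7 = 330·1854 = 611820
  i=5: C(11,5)·!6 = 462·265 = 122430
  i=6: C(11,6)·!5 = 462·44 = 20328
  i=7: C(11,7)·!4 = 330·9 = 2970
  i=8: C(11,8)·!3 = 165·2 = 330
  i=9: C(11,9)·!2 = 55·1 = 55
  i=10: C(11,10)·!1 = 11·0 = 0
  i=11: C(11,11)·!0 = 1·1 = 1
Total = 25232230.

25232230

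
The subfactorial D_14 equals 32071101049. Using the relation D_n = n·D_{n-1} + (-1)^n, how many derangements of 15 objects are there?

481066515734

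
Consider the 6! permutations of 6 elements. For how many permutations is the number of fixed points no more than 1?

529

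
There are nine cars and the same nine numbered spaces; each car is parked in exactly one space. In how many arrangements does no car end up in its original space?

The subfactorial !9 = [9!/e] (nearest integer).
9! = 362880, and 362880/e ≈ 133496.09, so !9 = 133496.

133496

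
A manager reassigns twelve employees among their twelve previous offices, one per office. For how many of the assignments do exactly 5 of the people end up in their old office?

1468368

Choose which 5 of the 12 are fixed: C(12,5) = 792.
The other 7 form a derangement: !7 = 1854.
Total: 792 × 1854 = 1468368.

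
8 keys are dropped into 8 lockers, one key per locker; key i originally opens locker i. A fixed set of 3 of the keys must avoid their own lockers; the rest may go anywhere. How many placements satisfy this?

27240

Let A_j be the event that the j-th constrained one is fixed. By inclusion-exclusion over the 3 events:
Σ_{j=0}^{3} (-1)^j C(3,j)(8-j)!
= C(3,0)·8! - C(3,1)·7! + C(3,2)·6! - C(3,3)·5!
= 40320 - 15120 + 2160 - 120
= 27240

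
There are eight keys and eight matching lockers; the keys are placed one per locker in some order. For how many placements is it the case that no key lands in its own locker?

The number of derangements of 8 is !8 = Σ_{k=0}^{8} (-1)^k·8!/k!
= 8! - 8!/1! + 8!/2! - 8!/3! + 8!/4! - 8!/5! + 8!/6! - 8!/7! + 8!/8!
= 40320 - 40320 + 20160 - 6720 + 1680 - 336 + 56 - 8 + 1
= 14833

14833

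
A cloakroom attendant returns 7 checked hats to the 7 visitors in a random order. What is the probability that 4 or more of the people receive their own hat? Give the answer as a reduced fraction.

Favorable outcomes: Σ_{i≥4} C(7,i)·!(7-i) = 35·2 + 21·1 + 7·0 + 1·1 = 92.
Total outcomes: 7! = 5040.
Probability = 92/5040 = 23/1260.

23/1260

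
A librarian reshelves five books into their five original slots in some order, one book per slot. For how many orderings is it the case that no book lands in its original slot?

44

The number of derangements of 5 is !5 = Σ_{k=0}^{5} (-1)^k·5!/k!
= 5! - 5!/1! + 5!/2! - 5!/3! + 5!/4! - 5!/5!
= 120 - 120 + 60 - 20 + 5 - 1
= 44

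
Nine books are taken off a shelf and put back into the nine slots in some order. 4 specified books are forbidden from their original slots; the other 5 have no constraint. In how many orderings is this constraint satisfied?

Let A_j be the event that the j-th constrained one is fixed. By inclusion-exclusion over the 4 events:
Σ_{j=0}^{4} (-1)^j C(4,j)(9-j)!
= C(4,0)·9! - C(4,1)·8! + C(4,2)·7! - C(4,3)·6! + C(4,4)·5!
= 362880 - 161280 + 30240 - 2880 + 120
= 229080

229080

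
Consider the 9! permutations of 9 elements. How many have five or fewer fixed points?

362675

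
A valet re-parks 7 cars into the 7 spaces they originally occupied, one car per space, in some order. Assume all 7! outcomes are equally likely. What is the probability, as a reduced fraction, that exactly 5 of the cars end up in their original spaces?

Favorable outcomes: C(7,5)·!2 = 21·1 = 21.
Total outcomes: 7! = 5040.
Probability = 21/5040 = 1/240.

1/240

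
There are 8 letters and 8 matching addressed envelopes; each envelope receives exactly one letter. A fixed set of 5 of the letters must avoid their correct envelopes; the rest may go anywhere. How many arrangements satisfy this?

Inclusion-exclusion on the 5 forbidden self-matches:
Σ_{j=0}^{5} (-1)^j C(5,j)(8-j)!
= C(5,0)·8! - C(5,1)·7! + C(5,2)·6! - C(5,3)·5! + C(5,4)·4! - C(5,5)·3!
= 40320 - 25200 + 7200 - 1200 + 120 - 6
= 21234

21234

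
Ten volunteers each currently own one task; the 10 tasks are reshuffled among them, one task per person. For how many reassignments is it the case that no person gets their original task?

The number of derangements of 10 is !10 = Σ_{k=0}^{10} (-1)^k·10!/k!
= 10! - 10!/1! + 10!/2! - 10!/3! + 10!/4! - 10!/5! + 10!/6! - 10!/7! + 10!/8! - 10!/9! + 10!/10!
= 3628800 - 3628800 + 1814400 - 604800 + 151200 - 30240 + 5040 - 720 + 90 - 10 + 1
= 1334961

1334961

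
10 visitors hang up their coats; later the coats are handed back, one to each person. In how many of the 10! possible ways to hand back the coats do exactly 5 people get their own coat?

11088

Choose which 5 of the 10 are fixed: C(10,5) = 252.
The remaining 5 must be deranged: !5 = 44.
Total: 252 × 44 = 11088.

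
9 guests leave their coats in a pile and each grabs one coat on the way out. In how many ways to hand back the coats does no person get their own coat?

The number of derangements of 9 is !9 = Σ_{k=0}^{9} (-1)^k·9!/k!
= 9! - 9!/1! + 9!/2! - 9!/3! + 9!/4! - 9!/5! + 9!/6! - 9!/7! + 9!/8! - 9!/9!
= 362880 - 362880 + 181440 - 60480 + 15120 - 3024 + 504 - 72 + 9 - 1
= 133496

133496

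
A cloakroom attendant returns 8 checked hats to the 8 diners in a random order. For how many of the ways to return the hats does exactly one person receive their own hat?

14832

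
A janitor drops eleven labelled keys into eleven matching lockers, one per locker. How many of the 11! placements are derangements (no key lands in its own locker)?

Use !n = n·!(n-1) + (-1)^n.
!11 = 11·1334961 - 1 = 14684570

14684570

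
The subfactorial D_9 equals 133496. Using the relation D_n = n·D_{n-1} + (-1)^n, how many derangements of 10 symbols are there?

D_10 = 10·133496 + 1 = 1334961.

1334961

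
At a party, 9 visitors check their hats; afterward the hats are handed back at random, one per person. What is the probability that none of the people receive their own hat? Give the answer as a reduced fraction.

Favorable outcomes: !9 = 133496.
Total outcomes: 9! = 362880.
Probability = 133496/362880 = 16687/45360.

16687/45360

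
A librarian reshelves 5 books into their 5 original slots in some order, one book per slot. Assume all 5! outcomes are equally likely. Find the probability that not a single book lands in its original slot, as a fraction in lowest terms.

11/30

Favorable outcomes: !5 = 44.
Total outcomes: 5! = 120.
Probability = 44/120 = 11/30.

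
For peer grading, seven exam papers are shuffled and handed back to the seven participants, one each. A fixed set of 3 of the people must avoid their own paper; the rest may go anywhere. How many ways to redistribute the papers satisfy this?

3216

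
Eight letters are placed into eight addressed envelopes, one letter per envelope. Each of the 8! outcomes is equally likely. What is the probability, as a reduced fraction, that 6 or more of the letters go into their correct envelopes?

29/40320

Favorable outcomes: Σ_{i≥6} C(8,i)·!(8-i) = 28·1 + 8·0 + 1·1 = 29.
Total outcomes: 8! = 40320.
Probability = 29/40320 = 29/40320.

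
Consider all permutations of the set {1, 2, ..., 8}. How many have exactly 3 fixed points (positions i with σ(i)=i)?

2464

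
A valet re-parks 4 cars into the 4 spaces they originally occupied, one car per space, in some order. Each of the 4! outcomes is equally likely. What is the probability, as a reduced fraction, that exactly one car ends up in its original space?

Favorable outcomes: C(4,1)·!3 = 4·2 = 8.
Total outcomes: 4! = 24.
Probability = 8/24 = 1/3.

1/3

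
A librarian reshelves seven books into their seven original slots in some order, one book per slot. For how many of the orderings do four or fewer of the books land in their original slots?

5018

Sum C(7,i)·!(7-i) for i = 0..4:
  i=0: C(7,0)·!7 = 1·1854 = 1854
  i=1: C(7,1)·!6 = 7·265 = 1855
  i=2: C(7,2)·!5 = 21·44 = 924
  i=3: C(7,3)·!4 = 35·9 = 315
  i=4: C(7,4)·!3 = 35·2 = 70
Total = 5018.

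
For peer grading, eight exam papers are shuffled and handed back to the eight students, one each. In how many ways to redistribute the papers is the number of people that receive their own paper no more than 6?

40319

Sum C(8,i)·!(8-i) for i = 0..6:
  i=0: C(8,0)·!8 = 1·14833 = 14833
  i=1: C(8,1)·!7 = 8·1854 = 14832
  i=2: C(8,2)·!6 = 28·265 = 7420
  i=3: C(8,3)·!5 = 56·44 = 2464
  i=4: C(8,4)·!4 = 70·9 = 630
  i=5: C(8,5)·!3 = 56·2 = 112
  i=6: C(8,6)·!2 = 28·1 = 28
Total = 40319.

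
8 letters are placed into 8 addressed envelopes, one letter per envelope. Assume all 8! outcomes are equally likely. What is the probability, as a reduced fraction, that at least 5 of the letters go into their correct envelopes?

47/13440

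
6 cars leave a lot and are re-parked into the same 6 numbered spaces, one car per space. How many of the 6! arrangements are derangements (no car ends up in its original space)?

265

!6 = 6! · Σ_{k=0}^{6} (-1)^k/k!
= 6! - 6!/1! + 6!/2! - 6!/3! + 6!/4! - 6!/5! + 6!/6!
= 720 - 720 + 360 - 120 + 30 - 6 + 1
= 265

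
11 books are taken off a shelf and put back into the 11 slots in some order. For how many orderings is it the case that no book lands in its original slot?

14684570

The number of derangements of 11 is !11 = Σ_{k=0}^{11} (-1)^k·11!/k!
= 11! - 11!/1! + 11!/2! - 11!/3! + 11!/4! - 11!/5! + 11!/6! - 11!/7! + 11!/8! - 11!/9! + 11!/10! - 11!/11!
= 39916800 - 39916800 + 19958400 - 6652800 + 1663200 - 332640 + 55440 - 7920 + 990 - 110 + 11 - 1
= 14684570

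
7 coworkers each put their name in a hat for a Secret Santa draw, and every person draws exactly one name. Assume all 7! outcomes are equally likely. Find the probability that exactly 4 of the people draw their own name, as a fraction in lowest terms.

1/72

Favorable outcomes: C(7,4)·!3 = 35·2 = 70.
Total outcomes: 7! = 5040.
Probability = 70/5040 = 1/72.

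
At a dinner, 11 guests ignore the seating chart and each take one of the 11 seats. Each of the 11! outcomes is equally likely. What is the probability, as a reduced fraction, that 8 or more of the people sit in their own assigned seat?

193/19958400

Favorable outcomes: Σ_{i≥8} C(11,i)·!(11-i) = 165·2 + 55·1 + 11·0 + 1·1 = 386.
Total outcomes: 11! = 39916800.
Probability = 386/39916800 = 193/19958400.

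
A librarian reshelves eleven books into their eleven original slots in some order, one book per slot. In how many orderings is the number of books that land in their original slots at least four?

757934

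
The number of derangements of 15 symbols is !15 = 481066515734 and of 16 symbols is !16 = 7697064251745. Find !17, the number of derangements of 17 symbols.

130850092279664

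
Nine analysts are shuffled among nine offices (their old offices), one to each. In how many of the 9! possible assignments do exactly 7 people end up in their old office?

36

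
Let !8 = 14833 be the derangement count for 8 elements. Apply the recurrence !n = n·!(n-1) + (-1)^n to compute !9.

133496

!9 = 9·14833 - 1 = 133496.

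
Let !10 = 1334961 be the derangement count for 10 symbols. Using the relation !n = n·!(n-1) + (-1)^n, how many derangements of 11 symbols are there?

14684570

!11 = 11·1334961 - 1 = 14684570.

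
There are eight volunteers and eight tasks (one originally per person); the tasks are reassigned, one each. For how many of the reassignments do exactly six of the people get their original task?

28

Choose which 6 of the 8 are fixed: C(8,6) = 28.
The other 2 form a derangement: !2 = 1.
Total: 28 × 1 = 28.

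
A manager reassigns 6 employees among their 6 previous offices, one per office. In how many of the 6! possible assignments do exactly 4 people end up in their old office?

15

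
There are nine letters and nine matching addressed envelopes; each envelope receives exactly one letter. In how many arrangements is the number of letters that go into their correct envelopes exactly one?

133497

Choose which one of the 9 is fixed: C(9,1) = 9.
The other 8 form a derangement: !8 = 14833.
Total: 9 × 14833 = 133497.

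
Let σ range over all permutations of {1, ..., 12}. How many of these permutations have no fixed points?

176214841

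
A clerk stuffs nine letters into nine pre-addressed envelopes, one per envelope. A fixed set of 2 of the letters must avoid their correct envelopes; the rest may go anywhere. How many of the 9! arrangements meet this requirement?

Let A_j be the event that the j-th constrained one is fixed. By inclusion-exclusion over the 2 events:
Σ_{j=0}^{2} (-1)^j C(2,j)(9-j)!
= C(2,0)·9! - C(2,1)·8! + C(2,2)·7!
= 362880 - 80640 + 5040
= 287280

287280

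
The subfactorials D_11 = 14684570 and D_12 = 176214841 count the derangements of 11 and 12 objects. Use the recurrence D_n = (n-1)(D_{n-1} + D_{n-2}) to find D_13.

2290792932

D_13 = (13-1)·(D_12 + D_11) = 12·(176214841 + 14684570) = 12·190899411 = 2290792932.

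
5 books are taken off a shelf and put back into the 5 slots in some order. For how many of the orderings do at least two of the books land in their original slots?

31

Sum C(5,i)·!(5-i) for i = 2..5:
  i=2: C(5,2)·!3 = 10·2 = 20
  i=3: C(5,3)·!2 = 10·1 = 10
  i=4: C(5,4)·!1 = 5·0 = 0
  i=5: C(5,5)·!0 = 1·1 = 1
Total = 31.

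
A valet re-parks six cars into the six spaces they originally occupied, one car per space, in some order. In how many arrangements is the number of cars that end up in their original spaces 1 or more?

Sum C(6,i)·!(6-i) for i = 1..6:
  i=1: C(6,1)·!5 = 6·44 = 264
  i=2: C(6,2)·!4 = 15·9 = 135
  i=3: C(6,3)·!3 = 20·2 = 40
  i=4: C(6,4)·!2 = 15·1 = 15
  i=5: C(6,5)·!1 = 6·0 = 0
  i=6: C(6,6)·!0 = 1·1 = 1
Total = 455.

455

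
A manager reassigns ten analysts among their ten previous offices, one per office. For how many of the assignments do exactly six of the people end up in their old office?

1890

Choose which 6 of the 10 are fixed: C(10,6) = 210.
The other 4 form a derangement: !4 = 9.
Total: 210 × 9 = 1890.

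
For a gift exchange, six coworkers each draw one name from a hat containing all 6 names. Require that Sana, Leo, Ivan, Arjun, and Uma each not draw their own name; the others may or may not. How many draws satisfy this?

Let A_j be the event that the j-th constrained one is fixed. By inclusion-exclusion over the 5 events:
Σ_{j=0}^{5} (-1)^j C(5,j)(6-j)!
= C(5,0)·6! - C(5,1)·5! + C(5,2)·4! - C(5,3)·3! + C(5,4)·2! - C(5,5)·1!
= 720 - 600 + 240 - 60 + 10 - 1
= 309

309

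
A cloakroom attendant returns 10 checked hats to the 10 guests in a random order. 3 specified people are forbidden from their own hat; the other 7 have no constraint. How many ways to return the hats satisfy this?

Inclusion-exclusion on the 3 forbidden self-matches:
Σ_{j=0}^{3} (-1)^j C(3,j)(10-j)!
= C(3,0)·10! - C(3,1)·9! + C(3,2)·8! - C(3,3)·7!
= 3628800 - 1088640 + 120960 - 5040
= 2656080

2656080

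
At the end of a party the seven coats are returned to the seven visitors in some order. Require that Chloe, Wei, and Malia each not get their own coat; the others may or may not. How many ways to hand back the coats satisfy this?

3216

Let A_j be the event that the j-th constrained one is fixed. By inclusion-exclusion over the 3 events:
Σ_{j=0}^{3} (-1)^j C(3,j)(7-j)!
= C(3,0)·7! - C(3,1)·6! + C(3,2)·5! - C(3,3)·4!
= 5040 - 2160 + 360 - 24
= 3216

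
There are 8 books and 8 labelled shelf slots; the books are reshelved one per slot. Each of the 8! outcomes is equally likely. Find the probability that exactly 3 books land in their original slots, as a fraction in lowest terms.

11/180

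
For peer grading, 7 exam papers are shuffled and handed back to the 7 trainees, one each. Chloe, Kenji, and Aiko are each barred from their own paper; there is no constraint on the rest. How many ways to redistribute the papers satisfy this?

Let A_j be the event that the j-th constrained one is fixed. By inclusion-exclusion over the 3 events:
Σ_{j=0}^{3} (-1)^j C(3,j)(7-j)!
= C(3,0)·7! - C(3,1)·6! + C(3,2)·5! - C(3,3)·4!
= 5040 - 2160 + 360 - 24
= 3216

3216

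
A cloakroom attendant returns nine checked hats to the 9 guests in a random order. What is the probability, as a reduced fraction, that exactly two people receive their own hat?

Favorable outcomes: C(9,2)·!7 = 36·1854 = 66744.
Total outcomes: 9! = 362880.
Probability = 66744/362880 = 103/560.

103/560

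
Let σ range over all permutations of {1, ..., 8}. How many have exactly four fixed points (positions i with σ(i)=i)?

Choose which 4 of the 8 are fixed: C(8,4) = 70.
The other 4 form a derangement: !4 = 9.
Total: 70 × 9 = 630.

630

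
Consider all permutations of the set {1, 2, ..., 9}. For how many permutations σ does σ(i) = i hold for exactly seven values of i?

Choose which 7 of the 9 are fixed: C(9,7) = 36.
The other 2 form a derangement: !2 = 1.
Total: 36 × 1 = 36.

36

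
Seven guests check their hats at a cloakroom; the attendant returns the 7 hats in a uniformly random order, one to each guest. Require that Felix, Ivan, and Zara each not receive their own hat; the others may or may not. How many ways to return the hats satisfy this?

Inclusion-exclusion on the 3 forbidden self-matches:
Σ_{j=0}^{3} (-1)^j C(3,j)(7-j)!
= C(3,0)·7! - C(3,1)·6! + C(3,2)·5! - C(3,3)·4!
= 5040 - 2160 + 360 - 24
= 3216

3216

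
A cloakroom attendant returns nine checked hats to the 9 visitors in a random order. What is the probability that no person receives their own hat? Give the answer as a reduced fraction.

Favorable outcomes: !9 = 133496.
Total outcomes: 9! = 362880.
Probability = 133496/362880 = 16687/45360.

16687/45360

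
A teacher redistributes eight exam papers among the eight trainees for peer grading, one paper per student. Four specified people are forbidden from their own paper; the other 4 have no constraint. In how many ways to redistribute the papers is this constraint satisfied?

24024

Inclusion-exclusion on the 4 forbidden self-matches:
Σ_{j=0}^{4} (-1)^j C(4,j)(8-j)!
= C(4,0)·8! - C(4,1)·7! + C(4,2)·6! - C(4,3)·5! + C(4,4)·4!
= 40320 - 20160 + 4320 - 480 + 24
= 24024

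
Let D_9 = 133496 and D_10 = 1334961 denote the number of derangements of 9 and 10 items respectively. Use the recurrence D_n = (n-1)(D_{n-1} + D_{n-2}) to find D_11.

14684570

D_11 = (11-1)·(D_10 + D_9) = 10·(1334961 + 133496) = 10·1468457 = 14684570.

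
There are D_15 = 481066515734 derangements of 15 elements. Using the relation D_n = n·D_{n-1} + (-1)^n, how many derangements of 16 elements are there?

D_16 = 16·481066515734 + 1 = 7697064251745.

7697064251745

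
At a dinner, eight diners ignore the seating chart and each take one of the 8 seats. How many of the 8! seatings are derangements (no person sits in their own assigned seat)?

14833

Use !n = n·!(n-1) + (-1)^n.
!8 = 8·1854 + 1 = 14833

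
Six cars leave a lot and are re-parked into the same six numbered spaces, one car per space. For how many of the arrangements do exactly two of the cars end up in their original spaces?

135

Pick the 2 fixed positions: C(6,2) = 15 ways.
The remaining 4 must be deranged: !4 = 9.
Total: 15 × 9 = 135.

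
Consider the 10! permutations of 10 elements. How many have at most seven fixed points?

3628754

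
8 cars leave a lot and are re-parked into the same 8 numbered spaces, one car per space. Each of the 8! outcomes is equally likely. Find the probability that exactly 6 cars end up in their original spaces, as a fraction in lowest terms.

Favorable outcomes: C(8,6)·!2 = 28·1 = 28.
Total outcomes: 8! = 40320.
Probability = 28/40320 = 1/1440.

1/1440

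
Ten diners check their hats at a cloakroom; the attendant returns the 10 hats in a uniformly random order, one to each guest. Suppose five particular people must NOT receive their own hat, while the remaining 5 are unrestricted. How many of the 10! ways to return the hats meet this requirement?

2170680

Let A_j be the event that the j-th constrained one is fixed. By inclusion-exclusion over the 5 events:
Σ_{j=0}^{5} (-1)^j C(5,j)(10-j)!
= C(5,0)·10! - C(5,1)·9! + C(5,2)·8! - C(5,3)·7! + C(5,4)·6! - C(5,5)·5!
= 3628800 - 1814400 + 403200 - 50400 + 3600 - 120
= 2170680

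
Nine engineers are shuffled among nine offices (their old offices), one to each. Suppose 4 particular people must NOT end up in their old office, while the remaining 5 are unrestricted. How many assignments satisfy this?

Let A_j be the event that the j-th constrained one is fixed. By inclusion-exclusion over the 4 events:
Σ_{j=0}^{4} (-1)^j C(4,j)(9-j)!
= C(4,0)·9! - C(4,1)·8! + C(4,2)·7! - C(4,3)·6! + C(4,4)·5!
= 362880 - 161280 + 30240 - 2880 + 120
= 229080

229080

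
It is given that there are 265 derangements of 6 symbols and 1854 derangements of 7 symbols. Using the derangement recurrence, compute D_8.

D_8 = (8-1)·(D_7 + D_6) = 7·(1854 + 265) = 7·2119 = 14833.

14833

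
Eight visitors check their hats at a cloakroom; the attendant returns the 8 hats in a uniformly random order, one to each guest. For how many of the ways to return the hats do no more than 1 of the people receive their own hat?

Sum C(8,i)·!(8-i) for i = 0..1:
  i=0: C(8,0)·!8 = 1·14833 = 14833
  i=1: C(8,1)·!7 = 8·1854 = 14832
Total = 29665.

29665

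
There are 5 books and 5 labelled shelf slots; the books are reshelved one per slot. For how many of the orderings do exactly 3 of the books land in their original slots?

10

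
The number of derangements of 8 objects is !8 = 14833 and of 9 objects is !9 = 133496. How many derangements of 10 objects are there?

1334961

!10 = (10-1)·(!9 + !8) = 9·(133496 + 14833) = 9·148329 = 1334961.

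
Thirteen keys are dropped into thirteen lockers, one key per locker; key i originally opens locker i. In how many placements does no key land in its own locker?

2290792932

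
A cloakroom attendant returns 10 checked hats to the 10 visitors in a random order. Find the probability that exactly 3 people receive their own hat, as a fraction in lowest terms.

103/1680

Favorable outcomes: C(10,3)·!7 = 120·1854 = 222480.
Total outcomes: 10! = 3628800.
Probability = 222480/3628800 = 103/1680.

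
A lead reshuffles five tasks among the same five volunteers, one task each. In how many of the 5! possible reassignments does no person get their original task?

44

!5 is the nearest integer to 5!/e.
5! = 120, and 120/e ≈ 44.15, so !5 = 44.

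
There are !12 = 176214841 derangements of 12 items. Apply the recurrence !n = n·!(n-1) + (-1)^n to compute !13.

2290792932

!13 = 13·176214841 - 1 = 2290792932.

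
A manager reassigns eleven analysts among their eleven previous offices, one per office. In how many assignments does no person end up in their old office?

14684570

The number of derangements of 11 is !11 = Σ_{k=0}^{11} (-1)^k·11!/k!
= 11! - 11!/1! + 11!/2! - 11!/3! + 11!/4! - 11!/5! + 11!/6! - 11!/7! + 11!/8! - 11!/9! + 11!/10! - 11!/11!
= 39916800 - 39916800 + 19958400 - 6652800 + 1663200 - 332640 + 55440 - 7920 + 990 - 110 + 11 - 1
= 14684570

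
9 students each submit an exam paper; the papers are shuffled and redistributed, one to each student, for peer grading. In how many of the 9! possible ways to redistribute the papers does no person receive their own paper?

133496

Use !n = (n-1)(!(n-1) + !(n-2)).
!9 = 8·(14833 + 1854) = 8·16687 = 133496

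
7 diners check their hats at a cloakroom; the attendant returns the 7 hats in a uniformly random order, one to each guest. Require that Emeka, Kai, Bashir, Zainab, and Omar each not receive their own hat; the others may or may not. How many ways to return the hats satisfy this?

Inclusion-exclusion on the 5 forbidden self-matches:
Σ_{j=0}^{5} (-1)^j C(5,j)(7-j)!
= C(5,0)·7! - C(5,1)·6! + C(5,2)·5! - C(5,3)·4! + C(5,4)·3! - C(5,5)·2!
= 5040 - 3600 + 1200 - 240 + 30 - 2
= 2428

2428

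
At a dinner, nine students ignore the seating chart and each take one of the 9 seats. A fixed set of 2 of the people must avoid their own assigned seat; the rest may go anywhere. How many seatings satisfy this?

Inclusion-exclusion on the 2 forbidden self-matches:
Σ_{j=0}^{2} (-1)^j C(2,j)(9-j)!
= C(2,0)·9! - C(2,1)·8! + C(2,2)·7!
= 362880 - 80640 + 5040
= 287280

287280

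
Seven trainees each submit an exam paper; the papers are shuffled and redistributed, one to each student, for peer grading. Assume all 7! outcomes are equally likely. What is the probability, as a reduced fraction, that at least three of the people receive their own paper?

407/5040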